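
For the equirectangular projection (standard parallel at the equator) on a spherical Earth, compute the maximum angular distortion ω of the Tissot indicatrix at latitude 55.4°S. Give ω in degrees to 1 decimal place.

In the plate carrée (x = Rλ, y = Rφ), meridians are true-scale (h = 1) and parallels are stretched by k = sec φ.
At 55.4°: h = 1.000, k = 1.761; principal scales a = 1.761, b = 1.000.
sin(ω/2) = (a − b)/(a + b) = 0.7610/2.761 = 0.2756, so ω = 2 arcsin(0.2756) ≈ 32.0°.

32.0°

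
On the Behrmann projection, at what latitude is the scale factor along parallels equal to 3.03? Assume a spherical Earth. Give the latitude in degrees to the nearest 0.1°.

The Behrmann projection is cylindrical equal-area with φ₀ = 30°. Cylindrical equal-area (φ₀ = 30°): h = cos φ / cos 30° along meridians, k = cos 30° / cos φ along parallels; h·k = 1.
k = cos φ₀ / cos φ = 3.03  ⇒  cos φ = cos 30° / 3.03 = 0.2858.
φ = arccos(0.2858) ≈ 73.4°.

73.4°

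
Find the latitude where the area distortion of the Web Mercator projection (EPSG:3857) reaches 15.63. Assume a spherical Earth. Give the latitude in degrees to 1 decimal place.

Mercator areal scale is sec²φ.
sec²φ = 15.63  ⇒  cos²φ = 0.06398  ⇒  cos φ = 0.2529.
φ = arccos(0.2529) ≈ 75.3°.

75.3°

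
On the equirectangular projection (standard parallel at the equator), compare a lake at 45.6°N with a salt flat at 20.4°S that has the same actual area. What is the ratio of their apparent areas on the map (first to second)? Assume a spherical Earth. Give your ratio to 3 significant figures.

1.34

Plate carrée maps x = Rλ, y = Rφ. The meridian scale is h = 1 and the parallel scale is k = 1/cos φ = sec φ.
Areal scale at 45.6°: h·k = 1.000 × 1.429 = 1.429.
Areal scale at 20.4°: h·k = 1.000 × 1.067 = 1.067.
Ratio = 1.429/1.067 ≈ 1.34.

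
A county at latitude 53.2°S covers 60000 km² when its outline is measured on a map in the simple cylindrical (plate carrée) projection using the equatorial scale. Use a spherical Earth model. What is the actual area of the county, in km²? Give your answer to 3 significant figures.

35900 km²

Plate carrée maps x = Rλ, y = Rφ. The meridian scale is h = 1 and the parallel scale is k = 1/cos φ = sec φ.
Areal scale = h·k = 1 × sec φ; at 53.2°, h = 1.000, k = 1.669, so h·k = 1.669.
True area = apparent / (areal scale) = 60000 / 1.669 ≈ 35900 km².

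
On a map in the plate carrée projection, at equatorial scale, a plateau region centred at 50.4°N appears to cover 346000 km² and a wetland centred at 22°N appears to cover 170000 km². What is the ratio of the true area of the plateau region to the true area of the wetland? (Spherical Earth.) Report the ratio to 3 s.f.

1.40

Plate carrée has h = 1 and k = sec φ, giving areal scale sec φ; true area = (apparent area) · cos φ.
True area of plateau region: 346000 × cos(50.4°) = 346000 × 0.6374 = 220500 km².
True area of wetland: 170000 × cos(22°) = 170000 × 0.9272 = 157600 km².
Ratio = 220500 / 157600 ≈ 1.40.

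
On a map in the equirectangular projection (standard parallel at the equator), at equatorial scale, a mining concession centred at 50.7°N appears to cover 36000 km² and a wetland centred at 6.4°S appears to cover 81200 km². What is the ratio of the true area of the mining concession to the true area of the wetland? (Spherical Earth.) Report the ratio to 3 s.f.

0.283

On the plate carrée, areal scale = h·k = 1 × sec φ, so true area = apparent × cos φ.
True area of mining concession: 36000 × cos(50.7°) = 36000 × 0.6334 = 22800 km².
True area of wetland: 81200 × cos(6.4°) = 81200 × 0.9938 = 80690 km².
Ratio = 22800 / 80690 ≈ 0.283.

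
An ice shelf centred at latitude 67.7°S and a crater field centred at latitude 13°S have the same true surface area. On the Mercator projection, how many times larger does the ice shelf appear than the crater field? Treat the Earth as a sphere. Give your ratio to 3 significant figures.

6.59

Mercator is conformal with k = sec φ, so areal scale = k² = sec²φ.
At 67.7°: sec²(67.7°) = 1/0.3795² = 6.945.
At 13°: sec²(13°) = 1/0.9744² = 1.053.
Ratio = 6.945/1.053 = cos²(13°)/cos²(67.7°) ≈ 6.59.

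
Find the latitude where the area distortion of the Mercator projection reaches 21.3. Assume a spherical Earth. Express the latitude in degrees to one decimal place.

Mercator areal scale is sec²φ.
sec²φ = 21.3  ⇒  cos²φ = 0.04695  ⇒  cos φ = 0.2167.
φ = arccos(0.2167) ≈ 77.5°.

77.5°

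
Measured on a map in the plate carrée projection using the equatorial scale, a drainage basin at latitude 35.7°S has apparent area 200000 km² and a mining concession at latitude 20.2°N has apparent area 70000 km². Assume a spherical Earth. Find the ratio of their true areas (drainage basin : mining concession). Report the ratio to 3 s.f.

On the plate carrée, areal scale = h·k = 1 × sec φ, so true area = apparent × cos φ.
True area of drainage basin: 200000 × cos(35.7°) = 200000 × 0.8121 = 162400 km².
True area of mining concession: 70000 × cos(20.2°) = 70000 × 0.9385 = 65690 km².
Ratio = 162400 / 65690 ≈ 2.47.

2.47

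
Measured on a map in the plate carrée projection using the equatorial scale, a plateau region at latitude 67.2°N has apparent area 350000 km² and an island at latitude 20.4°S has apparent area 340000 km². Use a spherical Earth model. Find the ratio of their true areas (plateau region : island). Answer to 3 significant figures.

Plate carrée has h = 1 and k = sec φ, giving areal scale sec φ; true area = (apparent area) · cos φ.
True area of plateau region: 350000 × cos(67.2°) = 350000 × 0.3875 = 135600 km².
True area of island: 340000 × cos(20.4°) = 340000 × 0.9373 = 318700 km².
Ratio = 135600 / 318700 ≈ 0.426.

0.426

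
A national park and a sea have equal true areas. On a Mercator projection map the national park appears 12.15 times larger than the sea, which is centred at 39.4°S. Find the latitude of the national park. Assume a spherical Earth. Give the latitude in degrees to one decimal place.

77.2°

For equal true areas on Mercator, apparent areas scale as sec²φ, so the ratio is cos²φ₂ / cos²φ₁.
cos²φ₂ / cos²φ₁ = 12.15  ⇒  cos φ₁ = cos 39.4° / √12.15 = 0.7727/3.486 = 0.2217.
φ₁ = arccos(0.2217) ≈ 77.2°.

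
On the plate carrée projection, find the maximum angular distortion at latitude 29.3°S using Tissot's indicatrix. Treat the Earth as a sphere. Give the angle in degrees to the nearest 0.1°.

For the equirectangular projection with φ₀ = 0 (plate carrée), h = 1 along meridians and k = sec φ along parallels.
At 29.3°: h = 1.000, k = 1.147; principal scales a = 1.147, b = 1.000.
sin(ω/2) = (a − b)/(a + b) = 0.1467/2.147 = 0.06834, so ω = 2 arcsin(0.06834) ≈ 7.8°.

7.8°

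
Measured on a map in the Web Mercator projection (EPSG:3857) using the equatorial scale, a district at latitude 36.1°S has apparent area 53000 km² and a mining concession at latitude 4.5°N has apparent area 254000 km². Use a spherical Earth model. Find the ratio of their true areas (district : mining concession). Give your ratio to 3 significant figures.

On Mercator the areal scale is sec²φ, so true area = apparent × cos²φ.
True area of district: 53000 × cos²(36.1°) = 53000 × 0.6528 = 34600 km².
True area of mining concession: 254000 × cos²(4.5°) = 254000 × 0.9938 = 252400 km².
Ratio = 34600 / 252400 ≈ 0.137.

0.137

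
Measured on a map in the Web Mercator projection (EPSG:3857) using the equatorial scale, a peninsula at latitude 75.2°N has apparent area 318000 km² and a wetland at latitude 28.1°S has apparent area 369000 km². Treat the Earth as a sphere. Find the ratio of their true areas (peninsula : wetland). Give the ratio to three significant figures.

0.0723

On Mercator the areal scale is sec²φ, so true area = apparent × cos²φ.
True area of peninsula: 318000 × cos²(75.2°) = 318000 × 0.06525 = 20750 km².
True area of wetland: 369000 × cos²(28.1°) = 369000 × 0.7781 = 287100 km².
Ratio = 20750 / 287100 ≈ 0.0723.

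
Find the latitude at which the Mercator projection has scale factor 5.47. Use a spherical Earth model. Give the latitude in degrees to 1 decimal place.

Mercator scale is k = sec φ = 1/cos φ.
1/cos φ = 5.47  ⇒  cos φ = 0.1828  ⇒  φ = arccos(0.1828) ≈ 79.5°.

79.5°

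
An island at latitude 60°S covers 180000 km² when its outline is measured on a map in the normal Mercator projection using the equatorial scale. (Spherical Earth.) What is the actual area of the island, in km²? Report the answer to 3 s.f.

Mercator is conformal, so the point scale is isotropic: h = k = sec φ = 1/cos φ.
Areal scale = k² = sec²φ = 1/cos²(60°) = 1/0.5000² = 4.000.
True area = apparent / (areal scale) = 180000 / 4.000 ≈ 45000 km².

45000 km²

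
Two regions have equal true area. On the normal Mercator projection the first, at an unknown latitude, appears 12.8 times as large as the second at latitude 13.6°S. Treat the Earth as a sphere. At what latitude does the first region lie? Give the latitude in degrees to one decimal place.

On Mercator, (apparent₁)/(apparent₂) = sec²φ₁ / sec²φ₂ when true areas are equal.
cos²φ₂ / cos²φ₁ = 12.8  ⇒  cos φ₁ = cos 13.6° / √12.8 = 0.9720/3.578 = 0.2717.
φ₁ = arccos(0.2717) ≈ 74.2°.

74.2°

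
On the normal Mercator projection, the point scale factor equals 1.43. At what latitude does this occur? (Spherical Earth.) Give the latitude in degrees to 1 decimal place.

45.6°

Mercator scale is k = sec φ = 1/cos φ.
1/cos φ = 1.43  ⇒  cos φ = 0.6993  ⇒  φ = arccos(0.6993) ≈ 45.6°.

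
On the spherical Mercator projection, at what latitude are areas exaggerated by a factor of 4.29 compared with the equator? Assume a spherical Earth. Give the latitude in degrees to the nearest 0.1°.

61.1°

Mercator areal scale is sec²φ.
sec²φ = 4.29  ⇒  cos²φ = 0.2331  ⇒  cos φ = 0.4828.
φ = arccos(0.4828) ≈ 61.1°.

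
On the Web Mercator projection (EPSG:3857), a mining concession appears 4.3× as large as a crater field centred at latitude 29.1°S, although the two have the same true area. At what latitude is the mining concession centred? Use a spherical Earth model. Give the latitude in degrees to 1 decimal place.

For equal true areas on Mercator, apparent areas scale as sec²φ, so the ratio is cos²φ₂ / cos²φ₁.
cos²φ₂ / cos²φ₁ = 4.3  ⇒  cos φ₁ = cos 29.1° / √4.3 = 0.8738/2.074 = 0.4214.
φ₁ = arccos(0.4214) ≈ 65.1°.

65.1°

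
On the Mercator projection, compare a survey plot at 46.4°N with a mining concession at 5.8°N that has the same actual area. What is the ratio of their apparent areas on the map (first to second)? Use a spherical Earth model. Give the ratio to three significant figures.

2.08

Mercator areal scale is sec²φ.
At 46.4°: sec²(46.4°) = 1/0.6896² = 2.103.
At 5.8°: sec²(5.8°) = 1/0.9949² = 1.010.
Ratio = 2.103/1.010 = cos²(5.8°)/cos²(46.4°) ≈ 2.08.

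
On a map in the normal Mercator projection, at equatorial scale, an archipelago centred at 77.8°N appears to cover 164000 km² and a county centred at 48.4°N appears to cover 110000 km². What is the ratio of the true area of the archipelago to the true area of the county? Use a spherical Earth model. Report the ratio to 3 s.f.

0.151

Since Mercator area scale is 1/cos²φ, the true area equals the apparent area multiplied by cos²φ.
True area of archipelago: 164000 × cos²(77.8°) = 164000 × 0.04466 = 7324 km².
True area of county: 110000 × cos²(48.4°) = 110000 × 0.4408 = 48490 km².
Ratio = 7324 / 48490 ≈ 0.151.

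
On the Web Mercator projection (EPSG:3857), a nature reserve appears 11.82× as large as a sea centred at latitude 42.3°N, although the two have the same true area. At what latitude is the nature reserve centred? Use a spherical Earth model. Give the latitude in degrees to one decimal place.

For equal true areas on Mercator, apparent areas scale as sec²φ, so the ratio is cos²φ₂ / cos²φ₁.
cos²φ₂ / cos²φ₁ = 11.82  ⇒  cos φ₁ = cos 42.3° / √11.82 = 0.7396/3.438 = 0.2151.
φ₁ = arccos(0.2151) ≈ 77.6°.

77.6°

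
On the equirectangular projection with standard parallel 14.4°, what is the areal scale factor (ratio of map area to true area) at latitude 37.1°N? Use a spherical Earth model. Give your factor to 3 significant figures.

1.21

With standard parallel φ₀ = 14.4°, the equirectangular projection gives x = Rλ cos φ₀, y = Rφ, so h = 1 and k = cos 14.4° / cos φ.
Areal scale = h·k = 1 × cos φ₀ / cos φ; at 37.1°, h = 1.000, k = 1.214, so h·k = 1.214.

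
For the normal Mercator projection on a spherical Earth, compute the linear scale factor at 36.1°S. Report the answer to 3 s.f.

1.24

For Mercator, h = k = sec φ (a conformal cylindrical projection has a single point scale, 1/cos φ).
k = 1/cos 36.1° = 1/0.8080 = 1.238.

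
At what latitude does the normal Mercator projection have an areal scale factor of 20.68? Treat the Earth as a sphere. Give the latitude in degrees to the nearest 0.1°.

Mercator areal scale is sec²φ.
sec²φ = 20.68  ⇒  cos²φ = 0.04836  ⇒  cos φ = 0.2199.
φ = arccos(0.2199) ≈ 77.3°.

77.3°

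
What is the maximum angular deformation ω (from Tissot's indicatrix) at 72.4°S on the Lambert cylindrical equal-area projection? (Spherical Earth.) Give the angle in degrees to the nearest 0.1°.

112.7°

The Lambert cylindrical equal-area projection is the cylindrical equal-area projection with its standard parallel at the equator (φ₀ = 0). A cylindrical equal-area projection with standard parallel φ₀ has meridian scale h = cos φ / cos φ₀ and parallel scale k = cos φ₀ / cos φ (so areas are preserved, h·k = 1).
At 72.4°: h = 0.3024, k = 3.307; principal scales a = 3.307, b = 0.3024.
sin(ω/2) = (a − b)/(a + b) = 3.005/3.610 = 0.8325, so ω = 2 arcsin(0.8325) ≈ 112.7°.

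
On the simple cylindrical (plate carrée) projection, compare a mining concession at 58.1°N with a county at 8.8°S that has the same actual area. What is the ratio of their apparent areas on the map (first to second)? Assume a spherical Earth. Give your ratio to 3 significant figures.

1.87

Plate carrée maps x = Rλ, y = Rφ. The meridian scale is h = 1 and the parallel scale is k = 1/cos φ = sec φ.
Areal scale at 58.1°: h·k = 1.000 × 1.892 = 1.892.
Areal scale at 8.8°: h·k = 1.000 × 1.012 = 1.012.
Ratio = 1.892/1.012 ≈ 1.87.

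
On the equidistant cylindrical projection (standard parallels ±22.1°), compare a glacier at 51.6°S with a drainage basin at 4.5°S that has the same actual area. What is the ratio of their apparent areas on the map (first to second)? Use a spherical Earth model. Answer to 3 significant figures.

With standard parallel φ₀ = 22.1°, the equirectangular projection gives x = Rλ cos φ₀, y = Rφ, so h = 1 and k = cos 22.1° / cos φ.
Areal scale at 51.6°: h·k = 1.000 × 1.492 = 1.492.
Areal scale at 4.5°: h·k = 1.000 × 0.9294 = 0.9294.
Ratio = 1.492/0.9294 ≈ 1.60.

1.60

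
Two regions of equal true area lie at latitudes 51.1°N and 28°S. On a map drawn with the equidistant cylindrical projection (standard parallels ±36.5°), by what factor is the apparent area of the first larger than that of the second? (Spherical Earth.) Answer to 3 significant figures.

The equidistant cylindrical projection with φ₀ = 36.5° has h = 1 (meridians true) and k = cos φ₀ / cos φ along parallels.
Areal scale at 51.1°: h·k = 1.000 × 1.280 = 1.280.
Areal scale at 28°: h·k = 1.000 × 0.9104 = 0.9104.
Ratio = 1.280/0.9104 ≈ 1.41.

1.41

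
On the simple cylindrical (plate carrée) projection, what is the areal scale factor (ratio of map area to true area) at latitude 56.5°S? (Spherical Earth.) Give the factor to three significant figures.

1.81

In the plate carrée (x = Rλ, y = Rφ), meridians are true-scale (h = 1) and parallels are stretched by k = sec φ.
Areal scale = h·k = 1 × sec φ; at 56.5°, h = 1.000, k = 1.812, so h·k = 1.812.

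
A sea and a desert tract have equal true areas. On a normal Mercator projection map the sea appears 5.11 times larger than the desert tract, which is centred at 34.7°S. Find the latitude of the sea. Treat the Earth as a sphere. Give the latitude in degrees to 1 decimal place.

For equal true areas on Mercator, apparent areas scale as sec²φ, so the ratio is cos²φ₂ / cos²φ₁.
cos²φ₂ / cos²φ₁ = 5.11  ⇒  cos φ₁ = cos 34.7° / √5.11 = 0.8221/2.261 = 0.3637.
φ₁ = arccos(0.3637) ≈ 68.7°.

68.7°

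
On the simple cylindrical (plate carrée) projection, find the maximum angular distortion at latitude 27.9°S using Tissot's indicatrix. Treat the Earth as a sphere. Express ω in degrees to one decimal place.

7.1°

In the plate carrée (x = Rλ, y = Rφ), meridians are true-scale (h = 1) and parallels are stretched by k = sec φ.
At 27.9°: h = 1.000, k = 1.132; principal scales a = 1.132, b = 1.000.
sin(ω/2) = (a − b)/(a + b) = 0.1315/2.132 = 0.06170, so ω = 2 arcsin(0.06170) ≈ 7.1°.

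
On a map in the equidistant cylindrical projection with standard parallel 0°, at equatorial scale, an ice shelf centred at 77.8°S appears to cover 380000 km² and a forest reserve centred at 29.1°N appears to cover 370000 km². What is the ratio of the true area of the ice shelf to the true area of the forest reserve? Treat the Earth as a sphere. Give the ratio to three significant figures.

0.248

Plate carrée has h = 1 and k = sec φ, giving areal scale sec φ; true area = (apparent area) · cos φ.
True area of ice shelf: 380000 × cos(77.8°) = 380000 × 0.2113 = 80300 km².
True area of forest reserve: 370000 × cos(29.1°) = 370000 × 0.8738 = 323300 km².
Ratio = 80300 / 323300 ≈ 0.248.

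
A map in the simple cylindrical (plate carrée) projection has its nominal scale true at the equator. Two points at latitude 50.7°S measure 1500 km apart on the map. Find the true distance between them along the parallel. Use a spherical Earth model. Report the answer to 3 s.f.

For the equirectangular projection with φ₀ = 0 (plate carrée), h = 1 along meridians and k = sec φ along parallels.
Along the parallel at 50.7°, map distances are exaggerated by k = sec 50.7° = 1.579.
True distance = 1500 / 1.579 = 1500 × cos 50.7° ≈ 950 km.

950 km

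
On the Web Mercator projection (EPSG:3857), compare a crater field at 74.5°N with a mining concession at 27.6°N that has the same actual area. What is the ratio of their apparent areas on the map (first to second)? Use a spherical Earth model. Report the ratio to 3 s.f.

Mercator areal scale is sec²φ.
At 74.5°: sec²(74.5°) = 1/0.2672² = 14.00.
At 27.6°: sec²(27.6°) = 1/0.8862² = 1.273.
Ratio = 14.00/1.273 = cos²(27.6°)/cos²(74.5°) ≈ 11.0.

11.0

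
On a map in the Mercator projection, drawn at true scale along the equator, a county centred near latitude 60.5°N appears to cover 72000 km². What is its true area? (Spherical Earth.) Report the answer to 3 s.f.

For Mercator, h = k = sec φ (a conformal cylindrical projection has a single point scale, 1/cos φ).
Areal scale = k² = sec²φ = 1/cos²(60.5°) = 1/0.4924² = 4.124.
True area = apparent / (areal scale) = 72000 / 4.124 ≈ 17500 km².

17500 km²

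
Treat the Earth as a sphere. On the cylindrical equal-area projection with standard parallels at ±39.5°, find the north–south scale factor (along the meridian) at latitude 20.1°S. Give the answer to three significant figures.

A cylindrical equal-area projection with standard parallel φ₀ has meridian scale h = cos φ / cos φ₀ and parallel scale k = cos φ₀ / cos φ (so areas are preserved, h·k = 1).
h = cos 20.1° / cos 39.5° = 0.9391/0.7716 = 1.217.

1.22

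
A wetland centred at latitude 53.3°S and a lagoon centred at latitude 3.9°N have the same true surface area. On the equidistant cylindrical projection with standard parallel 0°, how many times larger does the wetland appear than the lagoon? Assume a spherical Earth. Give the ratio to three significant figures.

For the equirectangular projection with φ₀ = 0 (plate carrée), h = 1 along meridians and k = sec φ along parallels.
Areal scale at 53.3°: h·k = 1.000 × 1.673 = 1.673.
Areal scale at 3.9°: h·k = 1.000 × 1.002 = 1.002.
Ratio = 1.673/1.002 ≈ 1.67.

1.67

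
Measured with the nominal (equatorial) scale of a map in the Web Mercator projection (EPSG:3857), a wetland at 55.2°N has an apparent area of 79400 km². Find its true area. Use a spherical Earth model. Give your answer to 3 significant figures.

25900 km²

Mercator is conformal, so the point scale is isotropic: h = k = sec φ = 1/cos φ.
Areal scale = k² = sec²φ = 1/cos²(55.2°) = 1/0.5707² = 3.070.
True area = apparent / (areal scale) = 79400 / 3.070 ≈ 25900 km².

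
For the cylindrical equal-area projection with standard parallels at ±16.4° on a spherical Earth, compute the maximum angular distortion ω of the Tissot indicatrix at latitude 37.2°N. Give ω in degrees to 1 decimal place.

A cylindrical equal-area projection with standard parallel φ₀ has meridian scale h = cos φ / cos φ₀ and parallel scale k = cos φ₀ / cos φ (so areas are preserved, h·k = 1).
At 37.2°: h = 0.8303, k = 1.204; principal scales a = 1.204, b = 0.8303.
sin(ω/2) = (a − b)/(a + b) = 0.3741/2.035 = 0.1838, so ω = 2 arcsin(0.1838) ≈ 21.2°.

21.2°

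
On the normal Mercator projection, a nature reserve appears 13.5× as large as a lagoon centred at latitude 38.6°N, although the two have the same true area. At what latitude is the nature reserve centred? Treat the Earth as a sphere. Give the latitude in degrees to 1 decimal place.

On Mercator, (apparent₁)/(apparent₂) = sec²φ₁ / sec²φ₂ when true areas are equal.
cos²φ₂ / cos²φ₁ = 13.5  ⇒  cos φ₁ = cos 38.6° / √13.5 = 0.7815/3.674 = 0.2127.
φ₁ = arccos(0.2127) ≈ 77.7°.

77.7°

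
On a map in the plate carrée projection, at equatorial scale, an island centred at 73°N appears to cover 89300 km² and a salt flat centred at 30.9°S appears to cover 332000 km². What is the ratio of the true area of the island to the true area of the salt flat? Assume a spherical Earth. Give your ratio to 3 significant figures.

0.0916

On the plate carrée, areal scale = h·k = 1 × sec φ, so true area = apparent × cos φ.
True area of island: 89300 × cos(73°) = 89300 × 0.2924 = 26110 km².
True area of salt flat: 332000 × cos(30.9°) = 332000 × 0.8581 = 284900 km².
Ratio = 26110 / 284900 ≈ 0.0916.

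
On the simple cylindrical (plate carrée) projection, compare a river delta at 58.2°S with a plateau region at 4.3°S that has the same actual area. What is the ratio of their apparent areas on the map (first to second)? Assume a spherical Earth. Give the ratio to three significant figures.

1.89

For the equirectangular projection with φ₀ = 0 (plate carrée), h = 1 along meridians and k = sec φ along parallels.
Areal scale at 58.2°: h·k = 1.000 × 1.898 = 1.898.
Areal scale at 4.3°: h·k = 1.000 × 1.003 = 1.003.
Ratio = 1.898/1.003 ≈ 1.89.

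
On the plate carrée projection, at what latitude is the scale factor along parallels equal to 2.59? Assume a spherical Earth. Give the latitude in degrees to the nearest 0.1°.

67.3°

Plate carrée: h = 1, k = sec φ along parallels.
sec φ = 2.59  ⇒  cos φ = 0.3861  ⇒  φ ≈ 67.3°.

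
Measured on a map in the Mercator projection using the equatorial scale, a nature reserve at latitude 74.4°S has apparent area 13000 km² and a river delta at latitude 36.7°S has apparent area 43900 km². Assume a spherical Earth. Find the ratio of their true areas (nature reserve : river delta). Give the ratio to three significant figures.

0.0333

Since Mercator area scale is 1/cos²φ, the true area equals the apparent area multiplied by cos²φ.
True area of nature reserve: 13000 × cos²(74.4°) = 13000 × 0.07232 = 940.1 km².
True area of river delta: 43900 × cos²(36.7°) = 43900 × 0.6428 = 28220 km².
Ratio = 940.1 / 28220 ≈ 0.0333.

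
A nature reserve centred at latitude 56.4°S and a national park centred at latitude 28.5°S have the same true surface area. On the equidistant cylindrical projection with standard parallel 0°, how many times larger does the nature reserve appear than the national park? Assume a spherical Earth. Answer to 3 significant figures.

1.59

In the plate carrée (x = Rλ, y = Rφ), meridians are true-scale (h = 1) and parallels are stretched by k = sec φ.
Areal scale at 56.4°: h·k = 1.000 × 1.807 = 1.807.
Areal scale at 28.5°: h·k = 1.000 × 1.138 = 1.138.
Ratio = 1.807/1.138 ≈ 1.59.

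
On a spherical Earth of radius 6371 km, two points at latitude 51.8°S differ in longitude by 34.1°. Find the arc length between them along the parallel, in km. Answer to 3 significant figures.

Arc length along a parallel = R cos φ · Δλ (with Δλ in radians).
= 6371 × cos 51.8° × (34.1° × π/180) = 6371 × 0.6184 × 0.5952 ≈ 2340 km.

2340 km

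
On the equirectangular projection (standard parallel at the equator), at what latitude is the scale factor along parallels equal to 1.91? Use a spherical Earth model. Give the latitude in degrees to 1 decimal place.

Plate carrée: h = 1, k = sec φ along parallels.
sec φ = 1.91  ⇒  cos φ = 0.5236  ⇒  φ ≈ 58.4°.

58.4°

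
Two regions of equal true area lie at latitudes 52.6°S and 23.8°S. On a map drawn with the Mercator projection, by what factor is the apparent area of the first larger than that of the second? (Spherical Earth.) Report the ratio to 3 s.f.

Mercator areal scale is sec²φ.
At 52.6°: sec²(52.6°) = 1/0.6074² = 2.711.
At 23.8°: sec²(23.8°) = 1/0.9150² = 1.195.
Ratio = 2.711/1.195 = cos²(23.8°)/cos²(52.6°) ≈ 2.27.

2.27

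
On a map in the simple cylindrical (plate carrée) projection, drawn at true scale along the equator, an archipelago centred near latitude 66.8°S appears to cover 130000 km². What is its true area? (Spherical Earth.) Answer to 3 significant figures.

For the equirectangular projection with φ₀ = 0 (plate carrée), h = 1 along meridians and k = sec φ along parallels.
Areal scale = h·k = 1 × sec φ; at 66.8°, h = 1.000, k = 2.538, so h·k = 2.538.
True area = apparent / (areal scale) = 130000 / 2.538 ≈ 51200 km².

51200 km²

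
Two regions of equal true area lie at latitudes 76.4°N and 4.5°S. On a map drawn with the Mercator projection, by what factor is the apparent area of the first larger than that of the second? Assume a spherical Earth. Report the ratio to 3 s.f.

18.0

Mercator areal scale is sec²φ.
At 76.4°: sec²(76.4°) = 1/0.2351² = 18.09.
At 4.5°: sec²(4.5°) = 1/0.9969² = 1.006.
Ratio = 18.09/1.006 = cos²(4.5°)/cos²(76.4°) ≈ 18.0.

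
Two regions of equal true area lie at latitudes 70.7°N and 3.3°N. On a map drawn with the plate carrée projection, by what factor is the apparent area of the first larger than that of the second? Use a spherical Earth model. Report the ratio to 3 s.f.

3.02

In the plate carrée (x = Rλ, y = Rφ), meridians are true-scale (h = 1) and parallels are stretched by k = sec φ.
Areal scale at 70.7°: h·k = 1.000 × 3.026 = 3.026.
Areal scale at 3.3°: h·k = 1.000 × 1.002 = 1.002.
Ratio = 3.026/1.002 ≈ 3.02.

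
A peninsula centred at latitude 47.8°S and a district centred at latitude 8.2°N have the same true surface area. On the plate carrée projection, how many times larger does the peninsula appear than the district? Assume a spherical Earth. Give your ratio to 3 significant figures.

For the equirectangular projection with φ₀ = 0 (plate carrée), h = 1 along meridians and k = sec φ along parallels.
Areal scale at 47.8°: h·k = 1.000 × 1.489 = 1.489.
Areal scale at 8.2°: h·k = 1.000 × 1.010 = 1.010.
Ratio = 1.489/1.010 ≈ 1.47.

1.47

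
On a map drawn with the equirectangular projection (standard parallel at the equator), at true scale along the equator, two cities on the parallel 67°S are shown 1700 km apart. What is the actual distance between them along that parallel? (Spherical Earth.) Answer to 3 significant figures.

664 km

In the plate carrée (x = Rλ, y = Rφ), meridians are true-scale (h = 1) and parallels are stretched by k = sec φ.
Along the parallel at 67°, map distances are exaggerated by k = sec 67° = 2.559.
True distance = 1700 / 2.559 = 1700 × cos 67° ≈ 664 km.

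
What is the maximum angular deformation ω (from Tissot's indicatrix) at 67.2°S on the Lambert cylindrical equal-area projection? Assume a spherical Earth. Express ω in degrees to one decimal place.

95.3°

The Lambert cylindrical equal-area projection is the cylindrical equal-area projection with its standard parallel at the equator (φ₀ = 0). Cylindrical equal-area (φ₀ = 0°): h = cos φ / cos 0° along meridians, k = cos 0° / cos φ along parallels; h·k = 1.
At 67.2°: h = 0.3875, k = 2.581; principal scales a = 2.581, b = 0.3875.
sin(ω/2) = (a − b)/(a + b) = 2.193/2.968 = 0.7389, so ω = 2 arcsin(0.7389) ≈ 95.3°.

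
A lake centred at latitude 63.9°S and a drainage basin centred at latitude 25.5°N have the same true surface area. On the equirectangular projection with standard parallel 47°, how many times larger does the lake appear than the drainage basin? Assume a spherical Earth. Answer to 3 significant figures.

2.05

The equidistant cylindrical projection with φ₀ = 47° has h = 1 (meridians true) and k = cos φ₀ / cos φ along parallels.
Areal scale at 63.9°: h·k = 1.000 × 1.550 = 1.550.
Areal scale at 25.5°: h·k = 1.000 × 0.7556 = 0.7556.
Ratio = 1.550/0.7556 ≈ 2.05.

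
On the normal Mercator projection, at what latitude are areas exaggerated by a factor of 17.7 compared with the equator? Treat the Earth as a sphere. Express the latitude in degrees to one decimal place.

Mercator areal scale is sec²φ.
sec²φ = 17.7  ⇒  cos²φ = 0.05650  ⇒  cos φ = 0.2377.
φ = arccos(0.2377) ≈ 76.2°.

76.2°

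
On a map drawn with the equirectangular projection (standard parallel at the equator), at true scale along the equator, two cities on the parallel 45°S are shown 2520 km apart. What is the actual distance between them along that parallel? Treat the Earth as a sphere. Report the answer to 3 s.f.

In the plate carrée (x = Rλ, y = Rφ), meridians are true-scale (h = 1) and parallels are stretched by k = sec φ.
Along the parallel at 45°, map distances are exaggerated by k = sec 45° = 1.414.
True distance = 2520 / 1.414 = 2520 × cos 45° ≈ 1780 km.

1780 km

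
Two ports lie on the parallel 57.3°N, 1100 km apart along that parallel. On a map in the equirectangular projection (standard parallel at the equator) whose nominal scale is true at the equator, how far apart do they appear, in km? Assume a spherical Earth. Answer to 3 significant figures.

Plate carrée maps x = Rλ, y = Rφ. The meridian scale is h = 1 and the parallel scale is k = 1/cos φ = sec φ.
Along the parallel, k = sec 57.3° = 1/0.5402 = 1.851.
Map distance = 1100 × 1.851 ≈ 2040 km.

2040 km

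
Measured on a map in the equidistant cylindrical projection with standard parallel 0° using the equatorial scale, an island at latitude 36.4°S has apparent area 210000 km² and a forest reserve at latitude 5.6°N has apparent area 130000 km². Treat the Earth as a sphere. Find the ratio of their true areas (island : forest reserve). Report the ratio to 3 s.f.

On the plate carrée, areal scale = h·k = 1 × sec φ, so true area = apparent × cos φ.
True area of island: 210000 × cos(36.4°) = 210000 × 0.8049 = 169000 km².
True area of forest reserve: 130000 × cos(5.6°) = 130000 × 0.9952 = 129400 km².
Ratio = 169000 / 129400 ≈ 1.31.

1.31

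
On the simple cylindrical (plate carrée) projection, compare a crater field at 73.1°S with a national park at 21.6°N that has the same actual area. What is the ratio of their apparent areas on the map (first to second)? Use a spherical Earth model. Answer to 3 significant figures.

3.20

For the equirectangular projection with φ₀ = 0 (plate carrée), h = 1 along meridians and k = sec φ along parallels.
Areal scale at 73.1°: h·k = 1.000 × 3.440 = 3.440.
Areal scale at 21.6°: h·k = 1.000 × 1.076 = 1.076.
Ratio = 3.440/1.076 ≈ 3.20.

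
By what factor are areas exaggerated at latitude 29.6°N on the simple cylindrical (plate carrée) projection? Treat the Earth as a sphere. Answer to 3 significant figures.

1.15

For the equirectangular projection with φ₀ = 0 (plate carrée), h = 1 along meridians and k = sec φ along parallels.
Areal scale = h·k = 1 × sec φ; at 29.6°, h = 1.000, k = 1.150, so h·k = 1.150.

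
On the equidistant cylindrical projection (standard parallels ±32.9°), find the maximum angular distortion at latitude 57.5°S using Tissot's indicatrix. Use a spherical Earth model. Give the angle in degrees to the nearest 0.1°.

25.4°

With standard parallel φ₀ = 32.9°, the equirectangular projection gives x = Rλ cos φ₀, y = Rφ, so h = 1 and k = cos 32.9° / cos φ.
At 57.5°: h = 1.000, k = 1.563; principal scales a = 1.563, b = 1.000.
sin(ω/2) = (a − b)/(a + b) = 0.5627/2.563 = 0.2196, so ω = 2 arcsin(0.2196) ≈ 25.4°.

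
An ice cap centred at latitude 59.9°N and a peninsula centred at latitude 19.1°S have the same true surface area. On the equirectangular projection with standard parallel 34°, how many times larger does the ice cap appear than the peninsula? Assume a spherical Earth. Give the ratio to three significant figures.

1.88

With standard parallel φ₀ = 34°, the equirectangular projection gives x = Rλ cos φ₀, y = Rφ, so h = 1 and k = cos 34° / cos φ.
Areal scale at 59.9°: h·k = 1.000 × 1.653 = 1.653.
Areal scale at 19.1°: h·k = 1.000 × 0.8773 = 0.8773.
Ratio = 1.653/0.8773 ≈ 1.88.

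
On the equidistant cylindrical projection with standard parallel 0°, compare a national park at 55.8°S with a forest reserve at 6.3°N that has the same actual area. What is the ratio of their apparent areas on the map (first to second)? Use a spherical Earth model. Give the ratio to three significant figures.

Plate carrée maps x = Rλ, y = Rφ. The meridian scale is h = 1 and the parallel scale is k = 1/cos φ = sec φ.
Areal scale at 55.8°: h·k = 1.000 × 1.779 = 1.779.
Areal scale at 6.3°: h·k = 1.000 × 1.006 = 1.006.
Ratio = 1.779/1.006 ≈ 1.77.

1.77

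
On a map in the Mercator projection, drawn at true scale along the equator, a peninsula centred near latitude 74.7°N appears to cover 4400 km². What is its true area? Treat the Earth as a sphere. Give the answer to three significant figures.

Mercator is conformal, so the point scale is isotropic: h = k = sec φ = 1/cos φ.
Areal scale = k² = sec²φ = 1/cos²(74.7°) = 1/0.2639² = 14.36.
True area = apparent / (areal scale) = 4400 / 14.36 ≈ 306 km².

306 km²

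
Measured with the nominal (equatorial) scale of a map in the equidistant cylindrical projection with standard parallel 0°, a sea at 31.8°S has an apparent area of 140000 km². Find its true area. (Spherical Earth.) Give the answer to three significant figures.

119000 km²

Plate carrée maps x = Rλ, y = Rφ. The meridian scale is h = 1 and the parallel scale is k = 1/cos φ = sec φ.
Areal scale = h·k = 1 × sec φ; at 31.8°, h = 1.000, k = 1.177, so h·k = 1.177.
True area = apparent / (areal scale) = 140000 / 1.177 ≈ 119000 km².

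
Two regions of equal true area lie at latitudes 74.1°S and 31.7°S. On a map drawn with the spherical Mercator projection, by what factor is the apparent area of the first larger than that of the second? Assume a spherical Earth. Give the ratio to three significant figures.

Mercator areal scale is sec²φ.
At 74.1°: sec²(74.1°) = 1/0.2740² = 13.32.
At 31.7°: sec²(31.7°) = 1/0.8508² = 1.381.
Ratio = 13.32/1.381 = cos²(31.7°)/cos²(74.1°) ≈ 9.64.

9.64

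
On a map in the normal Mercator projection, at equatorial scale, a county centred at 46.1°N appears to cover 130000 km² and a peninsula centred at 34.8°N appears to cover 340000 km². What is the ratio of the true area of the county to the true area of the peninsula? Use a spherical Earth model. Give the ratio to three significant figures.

0.273

Since Mercator area scale is 1/cos²φ, the true area equals the apparent area multiplied by cos²φ.
True area of county: 130000 × cos²(46.1°) = 130000 × 0.4808 = 62500 km².
True area of peninsula: 340000 × cos²(34.8°) = 340000 × 0.6743 = 229300 km².
Ratio = 62500 / 229300 ≈ 0.273.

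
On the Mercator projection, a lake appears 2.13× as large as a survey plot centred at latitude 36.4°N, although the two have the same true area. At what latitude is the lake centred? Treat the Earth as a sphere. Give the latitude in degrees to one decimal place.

For equal true areas on Mercator, apparent areas scale as sec²φ, so the ratio is cos²φ₂ / cos²φ₁.
cos²φ₂ / cos²φ₁ = 2.13  ⇒  cos φ₁ = cos 36.4° / √2.13 = 0.8049/1.459 = 0.5515.
φ₁ = arccos(0.5515) ≈ 56.5°.

56.5°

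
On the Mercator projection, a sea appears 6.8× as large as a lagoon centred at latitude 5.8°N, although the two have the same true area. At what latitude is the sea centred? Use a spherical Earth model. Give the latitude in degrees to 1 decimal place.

For equal true areas on Mercator, apparent areas scale as sec²φ, so the ratio is cos²φ₂ / cos²φ₁.
cos²φ₂ / cos²φ₁ = 6.8  ⇒  cos φ₁ = cos 5.8° / √6.8 = 0.9949/2.608 = 0.3815.
φ₁ = arccos(0.3815) ≈ 67.6°.

67.6°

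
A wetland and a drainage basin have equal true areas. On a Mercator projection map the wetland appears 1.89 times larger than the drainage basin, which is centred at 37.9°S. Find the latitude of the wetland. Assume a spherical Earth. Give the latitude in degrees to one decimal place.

On Mercator, (apparent₁)/(apparent₂) = sec²φ₁ / sec²φ₂ when true areas are equal.
cos²φ₂ / cos²φ₁ = 1.89  ⇒  cos φ₁ = cos 37.9° / √1.89 = 0.7891/1.375 = 0.5740.
φ₁ = arccos(0.5740) ≈ 55.0°.

55.0°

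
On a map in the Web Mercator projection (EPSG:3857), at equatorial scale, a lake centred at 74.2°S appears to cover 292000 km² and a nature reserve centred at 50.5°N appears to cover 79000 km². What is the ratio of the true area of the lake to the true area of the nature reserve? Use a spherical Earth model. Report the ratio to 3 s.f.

0.677

On Mercator the areal scale is sec²φ, so true area = apparent × cos²φ.
True area of lake: 292000 × cos²(74.2°) = 292000 × 0.07414 = 21650 km².
True area of nature reserve: 79000 × cos²(50.5°) = 79000 × 0.4046 = 31960 km².
Ratio = 21650 / 31960 ≈ 0.677.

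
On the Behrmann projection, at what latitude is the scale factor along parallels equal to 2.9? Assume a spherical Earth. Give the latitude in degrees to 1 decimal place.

The Behrmann projection is cylindrical equal-area with φ₀ = 30°. Cylindrical equal-area (φ₀ = 30°): h = cos φ / cos 30° along meridians, k = cos 30° / cos φ along parallels; h·k = 1.
k = cos φ₀ / cos φ = 2.9  ⇒  cos φ = cos 30° / 2.9 = 0.2986.
φ = arccos(0.2986) ≈ 72.6°.

72.6°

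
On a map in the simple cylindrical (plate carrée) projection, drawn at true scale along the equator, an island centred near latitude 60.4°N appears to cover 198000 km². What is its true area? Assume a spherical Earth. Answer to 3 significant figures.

97800 km²

Plate carrée maps x = Rλ, y = Rφ. The meridian scale is h = 1 and the parallel scale is k = 1/cos φ = sec φ.
Areal scale = h·k = 1 × sec φ; at 60.4°, h = 1.000, k = 2.025, so h·k = 2.025.
True area = apparent / (areal scale) = 198000 / 2.025 ≈ 97800 km².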